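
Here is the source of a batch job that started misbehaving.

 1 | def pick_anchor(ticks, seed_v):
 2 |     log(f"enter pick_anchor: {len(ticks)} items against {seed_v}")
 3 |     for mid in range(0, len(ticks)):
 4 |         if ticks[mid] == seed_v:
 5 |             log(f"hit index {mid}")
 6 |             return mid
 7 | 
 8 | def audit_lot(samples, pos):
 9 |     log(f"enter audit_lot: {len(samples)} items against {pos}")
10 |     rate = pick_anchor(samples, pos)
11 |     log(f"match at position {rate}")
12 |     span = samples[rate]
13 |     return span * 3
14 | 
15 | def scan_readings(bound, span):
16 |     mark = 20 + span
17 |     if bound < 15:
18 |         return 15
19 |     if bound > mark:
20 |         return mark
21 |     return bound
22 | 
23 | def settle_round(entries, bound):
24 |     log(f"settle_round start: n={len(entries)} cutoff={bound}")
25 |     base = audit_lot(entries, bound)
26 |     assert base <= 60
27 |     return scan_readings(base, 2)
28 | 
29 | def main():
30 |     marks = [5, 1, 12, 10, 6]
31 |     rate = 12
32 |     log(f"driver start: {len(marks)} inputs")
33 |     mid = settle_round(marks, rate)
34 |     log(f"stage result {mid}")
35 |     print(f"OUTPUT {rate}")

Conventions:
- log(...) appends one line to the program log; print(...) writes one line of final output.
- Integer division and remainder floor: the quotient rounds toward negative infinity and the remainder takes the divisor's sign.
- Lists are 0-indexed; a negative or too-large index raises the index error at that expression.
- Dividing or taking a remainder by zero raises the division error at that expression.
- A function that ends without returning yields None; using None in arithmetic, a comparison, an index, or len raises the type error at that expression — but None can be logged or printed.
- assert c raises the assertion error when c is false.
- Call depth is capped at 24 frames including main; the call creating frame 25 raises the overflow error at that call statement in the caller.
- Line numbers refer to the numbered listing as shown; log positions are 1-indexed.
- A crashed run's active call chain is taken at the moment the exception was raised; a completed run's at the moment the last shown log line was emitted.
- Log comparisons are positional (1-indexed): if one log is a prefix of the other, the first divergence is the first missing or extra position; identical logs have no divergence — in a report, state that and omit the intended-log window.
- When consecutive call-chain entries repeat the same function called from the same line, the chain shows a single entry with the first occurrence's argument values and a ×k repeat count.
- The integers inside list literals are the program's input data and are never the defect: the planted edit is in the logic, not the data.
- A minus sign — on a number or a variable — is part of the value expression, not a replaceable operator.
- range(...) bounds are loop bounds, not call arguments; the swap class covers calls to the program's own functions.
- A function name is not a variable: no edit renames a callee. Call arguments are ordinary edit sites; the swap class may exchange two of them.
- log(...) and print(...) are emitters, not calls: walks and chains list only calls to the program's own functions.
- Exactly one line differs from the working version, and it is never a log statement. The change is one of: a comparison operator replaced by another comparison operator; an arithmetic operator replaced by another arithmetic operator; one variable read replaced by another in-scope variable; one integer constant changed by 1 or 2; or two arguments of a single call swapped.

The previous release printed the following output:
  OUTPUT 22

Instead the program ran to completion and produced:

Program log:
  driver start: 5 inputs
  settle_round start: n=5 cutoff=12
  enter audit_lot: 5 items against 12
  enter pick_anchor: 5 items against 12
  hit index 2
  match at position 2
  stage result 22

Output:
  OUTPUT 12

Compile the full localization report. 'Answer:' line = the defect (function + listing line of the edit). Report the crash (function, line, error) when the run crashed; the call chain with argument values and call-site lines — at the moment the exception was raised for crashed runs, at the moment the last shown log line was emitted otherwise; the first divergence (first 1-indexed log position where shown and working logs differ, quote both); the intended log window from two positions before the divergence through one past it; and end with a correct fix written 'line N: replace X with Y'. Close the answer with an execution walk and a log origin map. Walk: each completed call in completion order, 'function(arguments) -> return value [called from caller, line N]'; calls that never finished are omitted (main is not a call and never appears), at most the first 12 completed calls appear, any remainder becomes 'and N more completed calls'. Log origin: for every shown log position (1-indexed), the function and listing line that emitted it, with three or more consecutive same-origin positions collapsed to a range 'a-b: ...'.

Answer: the defect is in main at line 35.
The tell: Log streams are identical — the defect surfaces only in the printed output.
Call chain: main.
First divergence: none (the log streams are identical).
Execution walk:
  pick_anchor([5, 1, 12, 10, 6], 12) -> 2  [called from audit_lot, line 10]
  audit_lot([5, 1, 12, 10, 6], 12) -> 36  [called from settle_round, line 25]
  scan_readings(36, 2) -> 22  [called from settle_round, line 27]
  settle_round([5, 1, 12, 10, 6], 12) -> 22  [called from main, line 33]
Log origins:
  1: logged in main at line 32
  2: logged in settle_round at line 24
  3: logged in audit_lot at line 9
  4: logged in pick_anchor at line 2
  5: logged in pick_anchor at line 5
  6: logged in audit_lot at line 11
  7: logged in main at line 34
A correct fix: line 35: replace `rate` with `mid`.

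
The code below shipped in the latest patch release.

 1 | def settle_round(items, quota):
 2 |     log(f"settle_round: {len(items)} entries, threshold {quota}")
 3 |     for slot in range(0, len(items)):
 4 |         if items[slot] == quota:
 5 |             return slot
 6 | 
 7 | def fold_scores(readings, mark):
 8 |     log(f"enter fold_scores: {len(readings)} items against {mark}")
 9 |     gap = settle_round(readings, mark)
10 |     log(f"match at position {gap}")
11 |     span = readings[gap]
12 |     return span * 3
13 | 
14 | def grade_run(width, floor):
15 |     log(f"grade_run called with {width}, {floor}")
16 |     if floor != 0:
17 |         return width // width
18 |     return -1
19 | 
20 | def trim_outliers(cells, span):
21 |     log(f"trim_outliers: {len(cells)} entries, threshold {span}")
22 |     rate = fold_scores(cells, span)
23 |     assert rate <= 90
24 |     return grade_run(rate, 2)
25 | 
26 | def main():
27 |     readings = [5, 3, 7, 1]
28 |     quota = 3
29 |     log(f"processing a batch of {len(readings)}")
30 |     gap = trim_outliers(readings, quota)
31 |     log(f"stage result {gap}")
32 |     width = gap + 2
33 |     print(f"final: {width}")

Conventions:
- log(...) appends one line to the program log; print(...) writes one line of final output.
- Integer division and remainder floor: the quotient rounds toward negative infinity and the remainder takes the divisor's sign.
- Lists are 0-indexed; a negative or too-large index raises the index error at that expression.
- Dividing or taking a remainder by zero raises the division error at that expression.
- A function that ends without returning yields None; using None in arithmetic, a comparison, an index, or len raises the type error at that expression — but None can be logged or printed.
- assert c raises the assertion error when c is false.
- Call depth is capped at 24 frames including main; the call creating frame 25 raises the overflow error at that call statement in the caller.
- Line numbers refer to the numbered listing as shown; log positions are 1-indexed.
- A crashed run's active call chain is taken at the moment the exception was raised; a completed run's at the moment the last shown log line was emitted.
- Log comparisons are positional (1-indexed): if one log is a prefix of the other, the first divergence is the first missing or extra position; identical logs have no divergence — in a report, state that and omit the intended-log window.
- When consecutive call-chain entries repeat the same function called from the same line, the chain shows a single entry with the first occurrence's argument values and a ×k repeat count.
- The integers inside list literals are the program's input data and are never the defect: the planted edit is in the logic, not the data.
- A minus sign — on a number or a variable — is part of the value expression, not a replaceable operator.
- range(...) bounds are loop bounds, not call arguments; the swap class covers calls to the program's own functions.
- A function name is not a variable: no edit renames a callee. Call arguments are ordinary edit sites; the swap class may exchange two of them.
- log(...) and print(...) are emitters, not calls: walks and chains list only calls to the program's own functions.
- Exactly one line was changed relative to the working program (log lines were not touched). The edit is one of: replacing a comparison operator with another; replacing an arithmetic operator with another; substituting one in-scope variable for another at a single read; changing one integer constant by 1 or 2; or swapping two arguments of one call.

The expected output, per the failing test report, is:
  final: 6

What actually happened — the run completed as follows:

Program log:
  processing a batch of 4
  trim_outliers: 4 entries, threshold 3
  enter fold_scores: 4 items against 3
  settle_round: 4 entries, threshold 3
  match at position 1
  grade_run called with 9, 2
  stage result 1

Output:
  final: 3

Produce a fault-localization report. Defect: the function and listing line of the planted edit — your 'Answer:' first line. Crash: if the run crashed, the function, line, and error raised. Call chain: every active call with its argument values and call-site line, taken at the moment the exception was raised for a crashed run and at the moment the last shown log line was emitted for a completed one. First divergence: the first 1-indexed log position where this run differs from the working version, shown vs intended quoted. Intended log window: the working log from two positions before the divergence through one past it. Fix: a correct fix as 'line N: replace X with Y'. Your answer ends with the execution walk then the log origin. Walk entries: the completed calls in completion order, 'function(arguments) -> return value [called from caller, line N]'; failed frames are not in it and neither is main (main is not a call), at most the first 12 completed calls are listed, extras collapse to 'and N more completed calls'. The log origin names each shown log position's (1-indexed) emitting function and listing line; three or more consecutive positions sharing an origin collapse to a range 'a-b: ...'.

Answer: the defect is in grade_run at line 17.
Core observation: At log position 7 the runs split — shown 'stage result 1', but the working version logs 'stage result 4'.
Call chain: main.
First divergence: at position 7 the run shows 'stage result 1' where the working version logs 'stage result 4'.
Intended log window:
  5: match at position 1
  6: grade_run called with 9, 2
  7: stage result 4
Execution walk:
  settle_round([5, 3, 7, 1], 3) -> 1  [called from fold_scores, line 9]
  fold_scores([5, 3, 7, 1], 3) -> 9  [called from trim_outliers, line 22]
  grade_run(9, 2) -> 1  [called from trim_outliers, line 24]
  trim_outliers([5, 3, 7, 1], 3) -> 1  [called from main, line 30]
Origin of each log line:
  1: from main, line 29
  2: from trim_outliers, line 21
  3: from fold_scores, line 8
  4: from settle_round, line 2
  5: from fold_scores, line 10
  6: from grade_run, line 15
  7: from main, line 31
A correct fix: line 17: replace `width // width` with `width // floor`.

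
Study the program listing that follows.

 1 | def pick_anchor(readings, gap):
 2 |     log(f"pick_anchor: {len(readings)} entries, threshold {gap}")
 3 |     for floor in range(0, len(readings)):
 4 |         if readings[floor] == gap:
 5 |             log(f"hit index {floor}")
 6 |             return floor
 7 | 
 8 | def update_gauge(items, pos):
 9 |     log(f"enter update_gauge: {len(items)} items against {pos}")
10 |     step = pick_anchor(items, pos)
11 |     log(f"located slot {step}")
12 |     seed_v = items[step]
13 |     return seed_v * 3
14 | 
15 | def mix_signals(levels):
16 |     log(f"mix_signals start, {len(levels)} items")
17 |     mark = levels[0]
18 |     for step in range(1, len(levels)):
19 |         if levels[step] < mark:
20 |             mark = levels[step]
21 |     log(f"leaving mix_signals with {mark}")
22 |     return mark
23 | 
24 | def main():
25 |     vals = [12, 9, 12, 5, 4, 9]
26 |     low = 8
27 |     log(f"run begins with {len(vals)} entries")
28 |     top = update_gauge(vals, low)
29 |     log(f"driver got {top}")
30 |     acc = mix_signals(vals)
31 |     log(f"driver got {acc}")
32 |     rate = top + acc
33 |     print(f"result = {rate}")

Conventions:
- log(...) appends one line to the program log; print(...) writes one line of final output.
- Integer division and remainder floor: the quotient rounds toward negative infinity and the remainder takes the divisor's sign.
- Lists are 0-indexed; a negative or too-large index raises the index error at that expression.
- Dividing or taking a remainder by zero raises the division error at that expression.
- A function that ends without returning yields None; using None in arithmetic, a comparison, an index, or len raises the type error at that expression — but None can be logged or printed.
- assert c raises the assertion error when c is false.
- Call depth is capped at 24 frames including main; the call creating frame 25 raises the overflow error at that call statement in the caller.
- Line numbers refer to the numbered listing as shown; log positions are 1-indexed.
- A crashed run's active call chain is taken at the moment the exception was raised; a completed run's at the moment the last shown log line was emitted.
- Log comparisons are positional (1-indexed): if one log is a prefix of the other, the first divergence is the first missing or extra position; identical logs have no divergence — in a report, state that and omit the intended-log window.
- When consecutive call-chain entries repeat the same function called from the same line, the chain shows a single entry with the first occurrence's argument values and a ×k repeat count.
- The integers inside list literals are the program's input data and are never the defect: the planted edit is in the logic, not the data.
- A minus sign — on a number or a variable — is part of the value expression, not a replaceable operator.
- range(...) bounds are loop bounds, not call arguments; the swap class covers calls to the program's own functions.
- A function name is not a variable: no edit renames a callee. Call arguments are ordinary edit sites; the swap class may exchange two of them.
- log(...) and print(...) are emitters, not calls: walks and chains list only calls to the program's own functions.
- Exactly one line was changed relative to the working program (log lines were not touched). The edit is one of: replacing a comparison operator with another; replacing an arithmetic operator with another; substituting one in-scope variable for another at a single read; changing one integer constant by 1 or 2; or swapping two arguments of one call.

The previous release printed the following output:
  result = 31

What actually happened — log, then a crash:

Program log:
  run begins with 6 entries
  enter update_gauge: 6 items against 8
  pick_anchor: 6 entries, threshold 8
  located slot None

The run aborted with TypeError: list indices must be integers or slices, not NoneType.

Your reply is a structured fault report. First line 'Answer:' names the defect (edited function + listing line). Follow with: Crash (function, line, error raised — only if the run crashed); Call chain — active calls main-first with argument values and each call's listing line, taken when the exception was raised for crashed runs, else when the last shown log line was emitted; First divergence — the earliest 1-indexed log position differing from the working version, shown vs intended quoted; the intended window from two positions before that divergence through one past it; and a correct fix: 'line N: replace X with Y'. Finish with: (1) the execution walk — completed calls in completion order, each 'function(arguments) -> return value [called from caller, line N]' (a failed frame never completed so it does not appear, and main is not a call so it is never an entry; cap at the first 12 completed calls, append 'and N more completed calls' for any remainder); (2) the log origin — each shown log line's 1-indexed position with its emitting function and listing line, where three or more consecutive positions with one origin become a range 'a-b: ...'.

Answer: the defect is in main at line 26.
The tell: The earliest visible damage is log position 2 — 'enter update_gauge: 6 items against 8' rather than the intended 'enter update_gauge: 6 items against 9'.
Crash: update_gauge, line 12, TypeError.
Call chain: main -> update_gauge([12, 9, 12, 5, 4, 9], 8) (called at line 28).
First divergence: position 2 — shown 'enter update_gauge: 6 items against 8', intended 'enter update_gauge: 6 items against 9'.
Intended log window:
  1: run begins with 6 entries
  2: enter update_gauge: 6 items against 9
  3: pick_anchor: 6 entries, threshold 9
Execution walk:
  pick_anchor([12, 9, 12, 5, 4, 9], 8) -> None  [called from update_gauge, line 10]
Log origin:
  1 — main, line 27
  2 — update_gauge, line 9
  3 — pick_anchor, line 2
  4 — update_gauge, line 11
A correct fix: line 26: replace `8` with `9`.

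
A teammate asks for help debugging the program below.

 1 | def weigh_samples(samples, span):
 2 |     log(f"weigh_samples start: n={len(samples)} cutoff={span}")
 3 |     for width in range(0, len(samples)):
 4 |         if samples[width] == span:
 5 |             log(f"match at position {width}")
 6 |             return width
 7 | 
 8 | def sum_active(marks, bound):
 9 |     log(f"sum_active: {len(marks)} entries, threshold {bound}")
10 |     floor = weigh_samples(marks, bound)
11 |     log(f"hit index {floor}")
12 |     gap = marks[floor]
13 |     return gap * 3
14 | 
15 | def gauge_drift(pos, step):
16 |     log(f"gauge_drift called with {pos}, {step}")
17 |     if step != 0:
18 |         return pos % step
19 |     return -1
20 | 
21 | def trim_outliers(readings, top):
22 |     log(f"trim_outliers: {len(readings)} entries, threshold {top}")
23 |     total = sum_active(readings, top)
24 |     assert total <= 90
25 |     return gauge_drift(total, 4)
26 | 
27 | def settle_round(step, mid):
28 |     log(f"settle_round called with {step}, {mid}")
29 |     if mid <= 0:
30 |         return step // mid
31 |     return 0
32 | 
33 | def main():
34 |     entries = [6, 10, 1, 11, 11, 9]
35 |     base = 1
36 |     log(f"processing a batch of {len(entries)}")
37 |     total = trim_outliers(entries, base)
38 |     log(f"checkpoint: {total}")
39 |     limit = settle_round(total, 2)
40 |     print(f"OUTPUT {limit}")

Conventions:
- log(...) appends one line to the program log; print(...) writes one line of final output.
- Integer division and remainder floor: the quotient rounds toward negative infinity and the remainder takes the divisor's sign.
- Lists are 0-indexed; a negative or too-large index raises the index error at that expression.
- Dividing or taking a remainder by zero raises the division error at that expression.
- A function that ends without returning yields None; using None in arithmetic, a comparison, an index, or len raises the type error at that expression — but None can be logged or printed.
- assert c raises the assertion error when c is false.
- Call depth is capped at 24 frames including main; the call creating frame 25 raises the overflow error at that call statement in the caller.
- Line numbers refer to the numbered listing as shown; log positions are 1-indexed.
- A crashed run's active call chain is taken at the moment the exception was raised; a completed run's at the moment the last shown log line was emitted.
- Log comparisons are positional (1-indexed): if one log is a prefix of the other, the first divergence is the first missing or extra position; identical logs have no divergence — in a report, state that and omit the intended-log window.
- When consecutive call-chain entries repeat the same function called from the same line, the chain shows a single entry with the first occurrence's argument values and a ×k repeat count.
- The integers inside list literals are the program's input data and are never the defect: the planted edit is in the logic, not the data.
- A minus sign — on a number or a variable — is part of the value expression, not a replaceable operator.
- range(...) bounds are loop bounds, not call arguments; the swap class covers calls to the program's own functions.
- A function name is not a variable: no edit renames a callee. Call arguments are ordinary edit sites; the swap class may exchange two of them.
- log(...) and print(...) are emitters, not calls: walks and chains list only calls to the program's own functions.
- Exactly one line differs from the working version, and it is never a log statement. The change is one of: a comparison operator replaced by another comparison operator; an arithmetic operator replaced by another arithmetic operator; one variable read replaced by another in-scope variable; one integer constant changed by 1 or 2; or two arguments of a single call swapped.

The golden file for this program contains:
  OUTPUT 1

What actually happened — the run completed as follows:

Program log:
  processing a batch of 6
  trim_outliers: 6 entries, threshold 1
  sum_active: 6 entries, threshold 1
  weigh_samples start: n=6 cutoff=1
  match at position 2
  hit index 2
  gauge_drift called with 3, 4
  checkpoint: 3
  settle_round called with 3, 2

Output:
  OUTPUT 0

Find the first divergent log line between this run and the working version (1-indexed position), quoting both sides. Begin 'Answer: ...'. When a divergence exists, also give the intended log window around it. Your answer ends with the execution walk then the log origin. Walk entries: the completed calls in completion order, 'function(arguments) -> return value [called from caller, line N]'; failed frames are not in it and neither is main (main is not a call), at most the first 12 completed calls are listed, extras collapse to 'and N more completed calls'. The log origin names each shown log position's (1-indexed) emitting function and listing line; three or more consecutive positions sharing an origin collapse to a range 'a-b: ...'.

Answer: none (the log streams are identical).
Execution walk:
  weigh_samples([6, 10, 1, 11, 11, 9], 1) -> 2  [called from sum_active, line 10]
  sum_active([6, 10, 1, 11, 11, 9], 1) -> 3  [called from trim_outliers, line 23]
  gauge_drift(3, 4) -> 3  [called from trim_outliers, line 25]
  trim_outliers([6, 10, 1, 11, 11, 9], 1) -> 3  [called from main, line 37]
  settle_round(3, 2) -> 0  [called from main, line 39]
Log line origins:
  1: logged in main at line 36
  2: logged in trim_outliers at line 22
  3: logged in sum_active at line 9
  4: logged in weigh_samples at line 2
  5: logged in weigh_samples at line 5
  6: logged in sum_active at line 11
  7: logged in gauge_drift at line 16
  8: logged in main at line 38
  9: logged in settle_round at line 28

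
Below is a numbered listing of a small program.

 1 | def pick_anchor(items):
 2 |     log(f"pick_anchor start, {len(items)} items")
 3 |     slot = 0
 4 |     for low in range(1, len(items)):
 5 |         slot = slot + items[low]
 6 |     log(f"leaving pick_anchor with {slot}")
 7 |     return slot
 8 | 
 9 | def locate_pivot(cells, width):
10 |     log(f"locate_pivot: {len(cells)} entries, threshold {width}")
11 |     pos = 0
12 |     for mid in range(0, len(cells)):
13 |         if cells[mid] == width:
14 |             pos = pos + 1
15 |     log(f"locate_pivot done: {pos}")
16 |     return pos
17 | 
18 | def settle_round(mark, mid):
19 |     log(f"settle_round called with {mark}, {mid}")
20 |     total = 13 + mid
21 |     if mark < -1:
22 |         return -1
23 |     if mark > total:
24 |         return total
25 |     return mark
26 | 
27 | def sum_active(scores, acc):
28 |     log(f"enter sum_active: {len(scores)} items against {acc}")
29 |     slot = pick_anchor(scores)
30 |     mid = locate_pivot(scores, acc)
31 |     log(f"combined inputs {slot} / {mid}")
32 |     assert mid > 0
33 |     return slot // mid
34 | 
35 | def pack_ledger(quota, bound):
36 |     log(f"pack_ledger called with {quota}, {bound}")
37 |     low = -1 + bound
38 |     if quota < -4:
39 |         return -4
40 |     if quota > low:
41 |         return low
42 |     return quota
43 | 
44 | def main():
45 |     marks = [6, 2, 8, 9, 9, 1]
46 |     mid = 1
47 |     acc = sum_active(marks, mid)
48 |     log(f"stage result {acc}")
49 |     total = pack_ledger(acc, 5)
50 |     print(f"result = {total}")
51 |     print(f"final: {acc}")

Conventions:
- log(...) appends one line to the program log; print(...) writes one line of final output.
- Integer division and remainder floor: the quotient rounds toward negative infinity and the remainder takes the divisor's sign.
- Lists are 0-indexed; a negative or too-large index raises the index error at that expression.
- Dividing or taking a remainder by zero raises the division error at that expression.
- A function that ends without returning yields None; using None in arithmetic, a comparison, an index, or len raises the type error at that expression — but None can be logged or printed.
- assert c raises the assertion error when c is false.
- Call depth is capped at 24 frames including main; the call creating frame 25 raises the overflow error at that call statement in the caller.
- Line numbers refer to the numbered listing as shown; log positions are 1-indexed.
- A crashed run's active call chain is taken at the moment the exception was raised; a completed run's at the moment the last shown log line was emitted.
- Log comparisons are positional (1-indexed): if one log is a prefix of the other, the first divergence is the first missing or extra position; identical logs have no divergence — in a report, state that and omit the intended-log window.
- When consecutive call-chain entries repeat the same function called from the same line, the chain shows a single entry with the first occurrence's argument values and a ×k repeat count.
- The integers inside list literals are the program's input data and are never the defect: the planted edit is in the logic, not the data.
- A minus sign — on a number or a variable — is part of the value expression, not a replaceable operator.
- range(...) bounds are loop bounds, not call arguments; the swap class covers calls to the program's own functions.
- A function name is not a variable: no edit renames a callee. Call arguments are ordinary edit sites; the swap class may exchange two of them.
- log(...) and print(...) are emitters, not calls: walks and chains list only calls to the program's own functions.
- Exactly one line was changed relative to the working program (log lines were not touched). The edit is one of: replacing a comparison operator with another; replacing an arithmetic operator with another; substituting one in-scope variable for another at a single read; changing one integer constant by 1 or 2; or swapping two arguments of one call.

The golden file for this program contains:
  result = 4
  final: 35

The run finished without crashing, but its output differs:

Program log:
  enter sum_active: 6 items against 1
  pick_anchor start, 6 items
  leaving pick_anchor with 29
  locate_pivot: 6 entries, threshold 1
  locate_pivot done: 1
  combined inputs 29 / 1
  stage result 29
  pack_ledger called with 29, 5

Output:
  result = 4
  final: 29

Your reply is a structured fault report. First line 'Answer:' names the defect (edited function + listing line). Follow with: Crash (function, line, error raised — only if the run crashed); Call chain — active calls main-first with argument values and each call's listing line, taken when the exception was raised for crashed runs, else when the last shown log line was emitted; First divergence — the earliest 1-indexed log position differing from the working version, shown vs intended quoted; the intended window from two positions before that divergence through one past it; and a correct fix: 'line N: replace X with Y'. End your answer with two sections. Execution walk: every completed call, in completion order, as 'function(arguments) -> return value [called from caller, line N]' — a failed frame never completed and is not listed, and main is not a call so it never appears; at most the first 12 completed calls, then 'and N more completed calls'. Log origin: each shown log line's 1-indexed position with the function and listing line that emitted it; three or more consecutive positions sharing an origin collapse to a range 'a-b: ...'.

Answer: the defect is in pick_anchor at line 4.
Key observation: The log first diverges at position 3: the faulty run prints 'leaving pick_anchor with 29' where the working version prints 'leaving pick_anchor with 35'.
Call chain: main -> pack_ledger(29, 5) (called at line 49).
First divergence: position 3 — shown 'leaving pick_anchor with 29', intended 'leaving pick_anchor with 35'.
Intended log window:
  1: enter sum_active: 6 items against 1
  2: pick_anchor start, 6 items
  3: leaving pick_anchor with 35
  4: locate_pivot: 6 entries, threshold 1
Execution walk:
  pick_anchor([6, 2, 8, 9, 9, 1]) -> 29  [called from sum_active, line 29]
  locate_pivot([6, 2, 8, 9, 9, 1], 1) -> 1  [called from sum_active, line 30]
  sum_active([6, 2, 8, 9, 9, 1], 1) -> 29  [called from main, line 47]
  pack_ledger(29, 5) -> 4  [called from main, line 49]
Origin of each log line:
  1: logged in sum_active at line 28
  2: logged in pick_anchor at line 2
  3: logged in pick_anchor at line 6
  4: logged in locate_pivot at line 10
  5: logged in locate_pivot at line 15
  6: logged in sum_active at line 31
  7: logged in main at line 48
  8: logged in pack_ledger at line 36
A correct fix: line 4: replace `1` with `0`.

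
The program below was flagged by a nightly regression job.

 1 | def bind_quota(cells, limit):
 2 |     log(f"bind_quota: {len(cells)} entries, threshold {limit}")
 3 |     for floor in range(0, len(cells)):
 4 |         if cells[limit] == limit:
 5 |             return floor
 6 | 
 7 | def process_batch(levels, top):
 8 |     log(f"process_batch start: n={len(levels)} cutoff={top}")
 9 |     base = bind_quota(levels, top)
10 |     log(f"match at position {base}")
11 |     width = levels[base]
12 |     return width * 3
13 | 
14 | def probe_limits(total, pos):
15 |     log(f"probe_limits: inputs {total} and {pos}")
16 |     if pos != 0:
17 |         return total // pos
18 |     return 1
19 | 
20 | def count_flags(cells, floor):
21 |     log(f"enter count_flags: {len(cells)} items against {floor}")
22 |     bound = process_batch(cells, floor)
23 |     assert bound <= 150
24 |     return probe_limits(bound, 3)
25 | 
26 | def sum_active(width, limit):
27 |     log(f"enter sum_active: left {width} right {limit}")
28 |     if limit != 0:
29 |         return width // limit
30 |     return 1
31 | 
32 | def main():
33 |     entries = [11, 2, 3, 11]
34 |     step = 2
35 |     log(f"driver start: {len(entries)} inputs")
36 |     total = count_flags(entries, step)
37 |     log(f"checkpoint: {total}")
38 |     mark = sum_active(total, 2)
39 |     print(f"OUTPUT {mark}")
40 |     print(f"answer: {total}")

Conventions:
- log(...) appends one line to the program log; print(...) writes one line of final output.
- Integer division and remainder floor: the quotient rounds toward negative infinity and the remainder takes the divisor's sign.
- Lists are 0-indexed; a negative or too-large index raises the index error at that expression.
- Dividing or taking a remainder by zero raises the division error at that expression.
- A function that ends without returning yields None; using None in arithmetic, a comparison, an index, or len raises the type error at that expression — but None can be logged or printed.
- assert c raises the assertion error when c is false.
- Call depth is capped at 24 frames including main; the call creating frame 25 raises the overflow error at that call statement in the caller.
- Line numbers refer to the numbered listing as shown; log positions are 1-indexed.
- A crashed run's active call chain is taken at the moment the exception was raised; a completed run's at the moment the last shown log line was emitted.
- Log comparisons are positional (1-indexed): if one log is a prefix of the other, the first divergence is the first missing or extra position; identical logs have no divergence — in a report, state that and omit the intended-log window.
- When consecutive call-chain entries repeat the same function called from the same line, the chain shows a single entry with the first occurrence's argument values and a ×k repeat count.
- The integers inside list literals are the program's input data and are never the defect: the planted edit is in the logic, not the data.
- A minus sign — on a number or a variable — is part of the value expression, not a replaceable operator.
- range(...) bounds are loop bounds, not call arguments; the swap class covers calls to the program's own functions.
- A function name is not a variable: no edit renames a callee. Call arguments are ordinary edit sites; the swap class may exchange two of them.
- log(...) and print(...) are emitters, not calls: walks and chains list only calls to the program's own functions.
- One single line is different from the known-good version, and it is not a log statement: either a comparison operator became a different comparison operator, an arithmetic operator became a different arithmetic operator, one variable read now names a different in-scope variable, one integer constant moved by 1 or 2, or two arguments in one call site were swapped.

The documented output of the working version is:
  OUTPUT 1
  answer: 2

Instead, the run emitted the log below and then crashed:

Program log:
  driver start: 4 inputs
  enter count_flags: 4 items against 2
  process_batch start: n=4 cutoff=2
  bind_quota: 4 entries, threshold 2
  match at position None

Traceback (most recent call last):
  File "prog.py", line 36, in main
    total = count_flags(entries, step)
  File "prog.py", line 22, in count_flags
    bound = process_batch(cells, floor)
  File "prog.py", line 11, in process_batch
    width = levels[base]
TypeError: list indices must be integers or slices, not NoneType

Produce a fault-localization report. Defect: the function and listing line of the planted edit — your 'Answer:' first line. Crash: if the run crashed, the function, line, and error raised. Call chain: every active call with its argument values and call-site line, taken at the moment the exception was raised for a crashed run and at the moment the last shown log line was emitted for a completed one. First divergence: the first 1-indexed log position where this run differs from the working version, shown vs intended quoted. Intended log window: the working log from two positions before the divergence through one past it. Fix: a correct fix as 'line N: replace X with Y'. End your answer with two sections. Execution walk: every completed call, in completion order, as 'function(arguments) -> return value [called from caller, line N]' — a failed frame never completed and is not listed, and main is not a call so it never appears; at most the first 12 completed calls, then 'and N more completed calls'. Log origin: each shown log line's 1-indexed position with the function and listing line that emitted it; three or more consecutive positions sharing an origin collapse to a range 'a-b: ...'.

Answer: the defect is in bind_quota at line 4.
Key observation: The log first diverges at position 5: the faulty run prints 'match at position None' where the working version prints 'match at position 1'.
Crash: process_batch, line 11, TypeError.
Call chain: main -> count_flags([11, 2, 3, 11], 2) (called at line 36) -> process_batch([11, 2, 3, 11], 2) (called at line 22).
First divergence: at position 5 the run shows 'match at position None' where the working version logs 'match at position 1'.
Intended log window:
  3: process_batch start: n=4 cutoff=2
  4: bind_quota: 4 entries, threshold 2
  5: match at position 1
  6: probe_limits: inputs 6 and 3
Execution walk:
  bind_quota([11, 2, 3, 11], 2) -> None  [called from process_batch, line 9]
Log origins:
  1: emitted by main (line 35)
  2: emitted by count_flags (line 21)
  3: emitted by process_batch (line 8)
  4: emitted by bind_quota (line 2)
  5: emitted by process_batch (line 10)
A correct fix: line 4: replace `cells[limit]` with `cells[floor]`.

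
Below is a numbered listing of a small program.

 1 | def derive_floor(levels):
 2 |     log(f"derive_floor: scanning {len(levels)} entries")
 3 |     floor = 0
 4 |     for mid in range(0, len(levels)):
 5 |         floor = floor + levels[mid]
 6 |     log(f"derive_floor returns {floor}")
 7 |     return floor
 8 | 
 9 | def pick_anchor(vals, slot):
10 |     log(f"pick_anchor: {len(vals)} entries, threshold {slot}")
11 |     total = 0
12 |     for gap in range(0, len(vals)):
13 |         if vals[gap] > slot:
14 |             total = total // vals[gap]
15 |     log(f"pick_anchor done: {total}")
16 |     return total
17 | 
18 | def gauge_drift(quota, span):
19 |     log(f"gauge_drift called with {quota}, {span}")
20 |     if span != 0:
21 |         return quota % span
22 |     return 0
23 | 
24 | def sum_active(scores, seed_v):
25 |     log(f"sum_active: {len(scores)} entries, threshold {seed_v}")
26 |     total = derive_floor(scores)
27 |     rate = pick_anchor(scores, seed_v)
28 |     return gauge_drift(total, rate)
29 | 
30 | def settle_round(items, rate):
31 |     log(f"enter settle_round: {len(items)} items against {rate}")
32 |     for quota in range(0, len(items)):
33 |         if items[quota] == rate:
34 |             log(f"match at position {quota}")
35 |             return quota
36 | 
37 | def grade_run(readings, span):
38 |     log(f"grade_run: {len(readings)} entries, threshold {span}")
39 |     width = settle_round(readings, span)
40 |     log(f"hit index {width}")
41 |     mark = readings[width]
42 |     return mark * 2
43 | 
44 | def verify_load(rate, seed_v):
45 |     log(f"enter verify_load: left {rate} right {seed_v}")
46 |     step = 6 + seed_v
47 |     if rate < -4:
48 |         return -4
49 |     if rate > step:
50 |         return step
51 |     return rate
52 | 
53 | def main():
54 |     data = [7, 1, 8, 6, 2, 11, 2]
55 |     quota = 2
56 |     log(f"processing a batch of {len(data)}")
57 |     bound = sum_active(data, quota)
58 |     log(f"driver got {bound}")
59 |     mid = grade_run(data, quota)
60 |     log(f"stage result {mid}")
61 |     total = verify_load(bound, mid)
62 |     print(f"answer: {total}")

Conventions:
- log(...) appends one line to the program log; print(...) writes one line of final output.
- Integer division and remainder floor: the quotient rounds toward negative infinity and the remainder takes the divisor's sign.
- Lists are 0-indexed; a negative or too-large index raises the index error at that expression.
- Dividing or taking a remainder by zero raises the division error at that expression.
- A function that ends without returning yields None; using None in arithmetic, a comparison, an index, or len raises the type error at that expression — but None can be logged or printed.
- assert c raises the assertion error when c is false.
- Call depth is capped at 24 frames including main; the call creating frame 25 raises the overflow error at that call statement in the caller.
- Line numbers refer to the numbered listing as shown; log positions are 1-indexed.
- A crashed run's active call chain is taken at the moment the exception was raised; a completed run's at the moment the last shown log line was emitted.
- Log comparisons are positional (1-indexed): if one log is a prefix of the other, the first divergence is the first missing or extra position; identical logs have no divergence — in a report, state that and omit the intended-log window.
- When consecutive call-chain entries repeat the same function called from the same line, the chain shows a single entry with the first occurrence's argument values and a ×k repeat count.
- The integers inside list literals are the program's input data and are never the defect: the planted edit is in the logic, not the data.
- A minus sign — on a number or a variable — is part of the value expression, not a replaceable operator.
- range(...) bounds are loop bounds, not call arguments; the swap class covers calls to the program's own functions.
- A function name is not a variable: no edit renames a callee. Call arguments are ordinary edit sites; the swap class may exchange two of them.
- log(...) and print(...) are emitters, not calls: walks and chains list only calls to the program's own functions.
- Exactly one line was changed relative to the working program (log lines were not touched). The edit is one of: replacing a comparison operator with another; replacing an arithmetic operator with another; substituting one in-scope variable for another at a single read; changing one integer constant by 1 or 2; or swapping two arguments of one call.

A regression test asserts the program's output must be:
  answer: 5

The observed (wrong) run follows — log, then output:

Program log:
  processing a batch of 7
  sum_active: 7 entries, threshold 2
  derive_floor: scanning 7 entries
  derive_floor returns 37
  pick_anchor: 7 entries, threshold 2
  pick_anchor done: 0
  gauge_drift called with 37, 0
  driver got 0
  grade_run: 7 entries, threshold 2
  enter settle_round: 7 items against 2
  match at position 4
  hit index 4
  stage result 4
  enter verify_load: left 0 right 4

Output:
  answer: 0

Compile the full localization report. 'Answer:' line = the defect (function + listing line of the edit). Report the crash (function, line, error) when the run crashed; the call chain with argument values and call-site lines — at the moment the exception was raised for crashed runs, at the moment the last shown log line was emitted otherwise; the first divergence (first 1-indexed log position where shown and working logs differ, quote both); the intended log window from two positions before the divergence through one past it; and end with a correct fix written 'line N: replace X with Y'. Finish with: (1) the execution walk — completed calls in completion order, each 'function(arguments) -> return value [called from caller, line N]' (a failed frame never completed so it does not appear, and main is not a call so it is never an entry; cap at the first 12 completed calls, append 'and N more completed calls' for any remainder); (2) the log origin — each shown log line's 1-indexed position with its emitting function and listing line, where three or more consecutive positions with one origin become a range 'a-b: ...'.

Answer: the defect is in pick_anchor at line 14.
Key fact: At log position 6 the runs split — shown 'pick_anchor done: 0', but the working version logs 'pick_anchor done: 32'.
Call chain: main -> verify_load(0, 4) (called at line 61).
First divergence: position 6 — the shown line 'pick_anchor done: 0' should read 'pick_anchor done: 32'.
Intended log window:
  4: derive_floor returns 37
  5: pick_anchor: 7 entries, threshold 2
  6: pick_anchor done: 32
  7: gauge_drift called with 37, 32
Execution walk:
  derive_floor([7, 1, 8, 6, 2, 11, 2]) -> 37  [called from sum_active, line 26]
  pick_anchor([7, 1, 8, 6, 2, 11, 2], 2) -> 0  [called from sum_active, line 27]
  gauge_drift(37, 0) -> 0  [called from sum_active, line 28]
  sum_active([7, 1, 8, 6, 2, 11, 2], 2) -> 0  [called from main, line 57]
  settle_round([7, 1, 8, 6, 2, 11, 2], 2) -> 4  [called from grade_run, line 39]
  grade_run([7, 1, 8, 6, 2, 11, 2], 2) -> 4  [called from main, line 59]
  verify_load(0, 4) -> 0  [called from main, line 61]
Origin of each log line:
  1: from main, line 56
  2: from sum_active, line 25
  3: from derive_floor, line 2
  4: from derive_floor, line 6
  5: from pick_anchor, line 10
  6: from pick_anchor, line 15
  7: from gauge_drift, line 19
  8: from main, line 58
  9: from grade_run, line 38
  10: from settle_round, line 31
  11: from settle_round, line 34
  12: from grade_run, line 40
  13: from main, line 60
  14: from verify_load, line 45
A correct fix: line 14: replace `//` with `+`.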